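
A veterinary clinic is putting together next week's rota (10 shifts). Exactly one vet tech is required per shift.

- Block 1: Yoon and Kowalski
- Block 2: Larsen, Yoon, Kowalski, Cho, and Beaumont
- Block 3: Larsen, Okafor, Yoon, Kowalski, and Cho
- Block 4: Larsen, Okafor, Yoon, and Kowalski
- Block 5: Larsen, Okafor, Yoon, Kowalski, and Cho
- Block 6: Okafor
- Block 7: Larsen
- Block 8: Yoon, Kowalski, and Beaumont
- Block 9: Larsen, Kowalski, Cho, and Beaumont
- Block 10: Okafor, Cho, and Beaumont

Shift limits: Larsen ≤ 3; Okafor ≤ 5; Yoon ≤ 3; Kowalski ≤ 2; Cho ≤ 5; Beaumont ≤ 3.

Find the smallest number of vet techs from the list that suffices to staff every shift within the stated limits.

3

10 slots to fill and no one can take more than 5, so at least ⌈10/5⌉ = 2 vet techs are needed.
Shifts {Block 1, Block 6, Block 7} need 3 slots, but among the vet techs available for them (Larsen, Okafor, Yoon, and Kowalski) any 2 together supply at most 2. So 2 vet techs are not enough.
Larsen, Okafor, and Yoon alone can cover everything: Block 1→Yoon, Block 2→Larsen, Block 3→Okafor, Block 4→Okafor, Block 5→Okafor, Block 6→Okafor, Block 7→Larsen, Block 8→Yoon, Block 9→Larsen, Block 10→Okafor.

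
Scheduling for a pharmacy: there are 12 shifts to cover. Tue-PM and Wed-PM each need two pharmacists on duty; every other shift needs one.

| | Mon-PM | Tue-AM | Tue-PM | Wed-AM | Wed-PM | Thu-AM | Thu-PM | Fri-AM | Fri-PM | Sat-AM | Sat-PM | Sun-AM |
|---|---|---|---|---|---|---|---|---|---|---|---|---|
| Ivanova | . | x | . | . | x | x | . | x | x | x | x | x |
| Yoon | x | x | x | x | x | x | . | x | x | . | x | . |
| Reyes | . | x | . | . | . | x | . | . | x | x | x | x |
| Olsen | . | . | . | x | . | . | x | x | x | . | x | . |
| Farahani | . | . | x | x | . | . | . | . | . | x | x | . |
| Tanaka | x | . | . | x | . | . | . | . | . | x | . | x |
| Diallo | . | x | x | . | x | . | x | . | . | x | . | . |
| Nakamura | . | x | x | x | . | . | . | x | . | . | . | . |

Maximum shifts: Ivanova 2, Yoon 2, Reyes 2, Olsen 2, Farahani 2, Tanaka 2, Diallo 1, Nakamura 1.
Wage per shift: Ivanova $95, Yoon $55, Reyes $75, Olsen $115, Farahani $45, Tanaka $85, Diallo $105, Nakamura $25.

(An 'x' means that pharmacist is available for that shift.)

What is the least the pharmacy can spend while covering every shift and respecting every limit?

Picking the cheapest available pharmacist for each shift independently would cost $730, but that ignores the shift limits.
An optimal schedule: Mon-PM→Yoon, Tue-AM→Diallo, Tue-PM→Farahani+Nakamura, Wed-AM→Tanaka, Wed-PM→Ivanova+Yoon, Thu-AM→Ivanova, Thu-PM→Olsen, Fri-AM→Olsen, Fri-PM→Reyes, Sat-AM→Tanaka, Sat-PM→Farahani, Sun-AM→Reyes.
Total: 55 + 105 + 45 + 25 + 85 + 95 + 55 + 95 + 115 + 115 + 75 + 85 + 45 + 75 = $1070.

$1070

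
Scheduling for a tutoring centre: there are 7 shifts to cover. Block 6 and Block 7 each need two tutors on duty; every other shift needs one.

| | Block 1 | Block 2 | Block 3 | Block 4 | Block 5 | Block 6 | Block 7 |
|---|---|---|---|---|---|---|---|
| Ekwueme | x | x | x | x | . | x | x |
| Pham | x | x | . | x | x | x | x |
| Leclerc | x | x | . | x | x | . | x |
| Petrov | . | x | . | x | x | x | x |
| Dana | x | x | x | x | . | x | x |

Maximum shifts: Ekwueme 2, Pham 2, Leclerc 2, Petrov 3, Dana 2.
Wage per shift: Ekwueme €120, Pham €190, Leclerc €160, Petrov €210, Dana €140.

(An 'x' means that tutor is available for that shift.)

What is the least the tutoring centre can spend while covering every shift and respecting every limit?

€1430

Picking the cheapest available tutor for each shift independently would cost €1160, but that ignores the shift limits.
An optimal schedule: Block 1→Ekwueme, Block 2→Dana, Block 3→Ekwueme, Block 4→Dana, Block 5→Leclerc, Block 6→Pham+Petrov, Block 7→Leclerc+Pham.
Total: 120 + 140 + 120 + 140 + 160 + 190 + 210 + 160 + 190 = €1430.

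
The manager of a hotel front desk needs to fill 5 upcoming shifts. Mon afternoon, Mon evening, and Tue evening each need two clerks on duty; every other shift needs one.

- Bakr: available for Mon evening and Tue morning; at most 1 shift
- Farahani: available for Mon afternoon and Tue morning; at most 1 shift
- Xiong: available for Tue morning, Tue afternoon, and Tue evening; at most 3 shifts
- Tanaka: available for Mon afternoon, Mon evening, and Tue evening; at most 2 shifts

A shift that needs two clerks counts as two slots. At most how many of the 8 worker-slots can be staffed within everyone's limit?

Total capacity across all clerks is 1+1+3+2 = 7, and 8 slots are needed, so at most 7 can be filled.
An assignment achieving 7: Mon afternoon→Farahani+Tanaka, Mon evening→Bakr+Tanaka, Tue morning→Xiong, Tue afternoon→Xiong, Tue evening→Xiong.
Loads: Bakr 1/1, Farahani 1/1, Xiong 3/3, Tanaka 2/2.

7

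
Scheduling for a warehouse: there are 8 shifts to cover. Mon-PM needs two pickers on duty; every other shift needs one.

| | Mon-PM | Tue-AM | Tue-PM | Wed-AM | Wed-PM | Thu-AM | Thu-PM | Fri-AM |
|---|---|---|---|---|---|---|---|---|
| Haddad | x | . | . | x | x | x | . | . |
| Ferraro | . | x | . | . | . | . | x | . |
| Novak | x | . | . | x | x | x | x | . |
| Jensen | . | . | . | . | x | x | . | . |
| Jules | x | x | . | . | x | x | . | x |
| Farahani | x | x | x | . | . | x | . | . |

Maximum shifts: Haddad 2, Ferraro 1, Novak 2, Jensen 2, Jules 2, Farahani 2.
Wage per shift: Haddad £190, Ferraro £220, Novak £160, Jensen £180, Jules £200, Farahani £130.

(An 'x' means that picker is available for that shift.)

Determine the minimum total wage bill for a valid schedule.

Tue-PM can only be covered by Farahani, so that assignment is forced.
Fri-AM can only be covered by Jules, so that assignment is forced.
Picking the cheapest available picker for each shift independently would cost £1360, but that ignores the shift limits.
An optimal schedule: Mon-PM→Novak+Haddad, Tue-AM→Farahani, Tue-PM→Farahani, Wed-AM→Haddad, Wed-PM→Jensen, Thu-AM→Jensen, Thu-PM→Novak, Fri-AM→Jules.
Total: 160 + 190 + 130 + 130 + 190 + 180 + 180 + 160 + 200 = £1520.

£1520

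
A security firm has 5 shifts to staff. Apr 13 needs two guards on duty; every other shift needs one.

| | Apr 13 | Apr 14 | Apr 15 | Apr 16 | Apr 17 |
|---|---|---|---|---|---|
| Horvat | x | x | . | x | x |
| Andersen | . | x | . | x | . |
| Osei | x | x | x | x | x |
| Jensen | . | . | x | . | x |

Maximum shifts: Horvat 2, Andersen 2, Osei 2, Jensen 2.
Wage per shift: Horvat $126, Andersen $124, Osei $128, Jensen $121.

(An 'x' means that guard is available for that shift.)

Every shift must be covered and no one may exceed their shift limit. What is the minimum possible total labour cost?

Apr 13 can only be covered by Horvat and Osei, so that assignment is forced.
Picking the cheapest available guard for each shift independently would cost $744, and that bound is achievable.
An optimal schedule: Apr 13→Horvat+Osei, Apr 14→Andersen, Apr 15→Jensen, Apr 16→Andersen, Apr 17→Jensen.
Total: 126 + 128 + 124 + 121 + 124 + 121 = $744.

$744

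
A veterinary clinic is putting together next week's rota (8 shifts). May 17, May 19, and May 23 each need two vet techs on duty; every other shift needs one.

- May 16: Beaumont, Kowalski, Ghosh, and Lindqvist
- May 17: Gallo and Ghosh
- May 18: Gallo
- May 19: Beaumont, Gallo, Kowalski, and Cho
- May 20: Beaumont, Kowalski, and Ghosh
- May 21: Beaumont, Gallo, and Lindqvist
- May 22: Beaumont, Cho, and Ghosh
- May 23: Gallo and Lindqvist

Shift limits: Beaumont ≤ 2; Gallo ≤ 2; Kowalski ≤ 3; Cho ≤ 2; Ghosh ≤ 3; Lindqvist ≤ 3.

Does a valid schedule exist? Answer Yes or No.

Total capacity is 15 and 11 slots are needed, so capacity alone doesn't rule it out.
Shifts {May 17, May 18, May 23} need 5 worker-slots in total, but the vet techs available for any of those shifts (Gallo, Ghosh, and Lindqvist) can supply at most 4 among them. So no valid schedule exists.

No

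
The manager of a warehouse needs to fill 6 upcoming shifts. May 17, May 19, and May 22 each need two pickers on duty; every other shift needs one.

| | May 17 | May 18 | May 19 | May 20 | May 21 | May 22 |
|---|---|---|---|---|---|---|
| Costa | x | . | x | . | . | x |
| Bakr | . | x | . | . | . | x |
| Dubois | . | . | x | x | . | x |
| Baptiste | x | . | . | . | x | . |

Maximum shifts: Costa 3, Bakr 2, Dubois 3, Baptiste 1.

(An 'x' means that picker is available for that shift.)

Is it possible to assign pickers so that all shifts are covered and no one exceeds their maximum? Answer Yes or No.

Total capacity is 9 and 9 slots are needed, so capacity alone doesn't rule it out.
Shifts {May 17, May 21} need 3 worker-slots in total, but the pickers available for any of those shifts (Costa and Baptiste) can supply at most 2 among them. So no valid schedule exists.

No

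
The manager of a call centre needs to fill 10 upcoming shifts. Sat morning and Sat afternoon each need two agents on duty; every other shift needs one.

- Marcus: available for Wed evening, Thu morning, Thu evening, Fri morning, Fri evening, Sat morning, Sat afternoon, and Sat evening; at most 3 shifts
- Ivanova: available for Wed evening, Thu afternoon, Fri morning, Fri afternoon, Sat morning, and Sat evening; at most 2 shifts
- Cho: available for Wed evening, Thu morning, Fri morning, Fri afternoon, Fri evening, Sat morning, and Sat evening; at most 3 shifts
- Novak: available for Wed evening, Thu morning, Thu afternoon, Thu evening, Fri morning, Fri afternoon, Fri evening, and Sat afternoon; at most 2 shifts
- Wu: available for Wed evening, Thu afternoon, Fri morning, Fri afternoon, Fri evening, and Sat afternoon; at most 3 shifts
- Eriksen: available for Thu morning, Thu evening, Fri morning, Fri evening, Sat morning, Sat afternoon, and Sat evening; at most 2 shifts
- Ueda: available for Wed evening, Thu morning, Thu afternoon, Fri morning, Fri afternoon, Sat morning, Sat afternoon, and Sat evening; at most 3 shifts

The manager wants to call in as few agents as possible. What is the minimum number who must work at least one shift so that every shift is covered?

4

12 slots to fill and no one can take more than 3, so at least ⌈12/3⌉ = 4 agents are needed.
Marcus, Cho, Wu, and Ueda alone can cover everything: Wed evening→Wu, Thu morning→Marcus, Thu afternoon→Wu, Thu evening→Marcus, Fri morning→Ueda, Fri afternoon→Cho, Fri evening→Marcus, Sat morning→Cho+Ueda, Sat afternoon→Wu+Ueda, Sat evening→Cho.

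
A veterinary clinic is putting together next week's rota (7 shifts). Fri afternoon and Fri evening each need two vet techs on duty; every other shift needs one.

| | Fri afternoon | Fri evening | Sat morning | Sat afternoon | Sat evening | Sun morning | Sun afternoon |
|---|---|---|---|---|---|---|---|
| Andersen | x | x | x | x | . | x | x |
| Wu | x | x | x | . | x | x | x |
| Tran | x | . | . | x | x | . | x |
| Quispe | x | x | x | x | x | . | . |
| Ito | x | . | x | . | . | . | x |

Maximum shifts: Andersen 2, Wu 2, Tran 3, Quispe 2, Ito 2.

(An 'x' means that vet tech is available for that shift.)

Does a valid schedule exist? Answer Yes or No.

Yes

One valid schedule: Fri afternoon→Tran+Quispe, Fri evening→Andersen+Wu, Sat morning→Quispe, Sat afternoon→Tran, Sat evening→Wu, Sun morning→Andersen, Sun afternoon→Tran.
Loads: Andersen 2/2, Wu 2/2, Tran 3/3, Quispe 2/2, Ito 0/2 — all within limits.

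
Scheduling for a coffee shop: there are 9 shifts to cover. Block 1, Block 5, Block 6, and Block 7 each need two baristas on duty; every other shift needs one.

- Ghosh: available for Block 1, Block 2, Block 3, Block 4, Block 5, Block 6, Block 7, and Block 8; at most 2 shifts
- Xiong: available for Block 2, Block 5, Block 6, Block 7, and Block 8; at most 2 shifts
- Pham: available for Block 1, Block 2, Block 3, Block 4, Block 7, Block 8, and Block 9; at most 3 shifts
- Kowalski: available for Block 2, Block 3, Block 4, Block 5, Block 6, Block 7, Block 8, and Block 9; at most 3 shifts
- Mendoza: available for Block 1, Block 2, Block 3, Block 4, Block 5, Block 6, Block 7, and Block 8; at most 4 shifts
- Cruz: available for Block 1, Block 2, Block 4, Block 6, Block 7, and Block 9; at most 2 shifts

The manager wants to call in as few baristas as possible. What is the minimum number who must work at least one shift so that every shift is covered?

5

13 slots to fill and no one can take more than 4, so at least ⌈13/4⌉ = 4 baristas are needed.
Any 4 baristas together have capacity at most 4+3+3+2 = 12 < 13 slots, so 4 can never suffice.
Ghosh, Xiong, Pham, Kowalski, and Mendoza alone can cover everything: Block 1→Ghosh+Pham, Block 2→Xiong, Block 3→Ghosh, Block 4→Pham, Block 5→Kowalski+Mendoza, Block 6→Kowalski+Mendoza, Block 7→Kowalski+Mendoza, Block 8→Xiong, Block 9→Pham.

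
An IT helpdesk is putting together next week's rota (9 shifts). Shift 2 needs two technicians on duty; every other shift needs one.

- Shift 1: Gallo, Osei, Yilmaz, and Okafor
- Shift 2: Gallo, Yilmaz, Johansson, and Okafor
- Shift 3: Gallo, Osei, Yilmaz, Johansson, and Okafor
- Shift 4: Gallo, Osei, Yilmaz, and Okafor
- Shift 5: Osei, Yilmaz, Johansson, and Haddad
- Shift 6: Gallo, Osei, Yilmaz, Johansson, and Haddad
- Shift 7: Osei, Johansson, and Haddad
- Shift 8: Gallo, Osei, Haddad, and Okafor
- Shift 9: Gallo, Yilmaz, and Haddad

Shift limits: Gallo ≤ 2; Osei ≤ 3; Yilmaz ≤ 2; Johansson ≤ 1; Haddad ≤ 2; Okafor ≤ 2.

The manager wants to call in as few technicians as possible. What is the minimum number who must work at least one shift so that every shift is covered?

5

10 slots to fill and no one can take more than 3, so at least ⌈10/3⌉ = 4 technicians are needed.
Any 4 technicians together have capacity at most 3+2+2+2 = 9 < 10 slots, so 4 can never suffice.
Gallo, Osei, Yilmaz, Johansson, and Haddad alone can cover everything: Shift 1→Gallo, Shift 2→Gallo+Yilmaz, Shift 3→Johansson, Shift 4→Osei, Shift 5→Haddad, Shift 6→Haddad, Shift 7→Osei, Shift 8→Osei, Shift 9→Yilmaz.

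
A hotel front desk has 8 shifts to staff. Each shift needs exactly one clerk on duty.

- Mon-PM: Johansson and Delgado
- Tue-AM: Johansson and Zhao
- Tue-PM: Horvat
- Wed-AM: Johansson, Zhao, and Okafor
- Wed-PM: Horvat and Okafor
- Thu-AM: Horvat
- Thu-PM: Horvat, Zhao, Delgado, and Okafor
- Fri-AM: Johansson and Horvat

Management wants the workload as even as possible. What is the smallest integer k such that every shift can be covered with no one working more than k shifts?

With 5 clerks and 8 worker-slots to fill, someone must work at least ⌈8/5⌉ = 2 shifts, so k ≥ 2.
k = 2 works: Mon-PM→Johansson, Tue-AM→Zhao, Tue-PM→Horvat, Wed-AM→Zhao, Wed-PM→Okafor, Thu-AM→Horvat, Thu-PM→Delgado, Fri-AM→Johansson.
Loads: Johansson 2, Horvat 2, Zhao 2, Delgado 1, Okafor 1 — all ≤ 2.

2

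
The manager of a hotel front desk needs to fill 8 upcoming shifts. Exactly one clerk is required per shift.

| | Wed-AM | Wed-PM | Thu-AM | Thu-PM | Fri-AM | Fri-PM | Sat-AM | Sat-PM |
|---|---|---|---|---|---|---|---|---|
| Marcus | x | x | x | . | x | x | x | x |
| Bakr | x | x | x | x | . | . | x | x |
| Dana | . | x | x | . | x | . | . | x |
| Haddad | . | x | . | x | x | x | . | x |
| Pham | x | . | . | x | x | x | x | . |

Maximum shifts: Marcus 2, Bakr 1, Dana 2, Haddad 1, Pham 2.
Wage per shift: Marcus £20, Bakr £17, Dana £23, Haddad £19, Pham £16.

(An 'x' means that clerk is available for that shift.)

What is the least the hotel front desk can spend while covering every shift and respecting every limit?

Picking the cheapest available clerk for each shift independently would cost £131, but that ignores the shift limits.
An optimal schedule: Wed-AM→Marcus, Wed-PM→Dana, Thu-AM→Marcus, Thu-PM→Bakr, Fri-AM→Pham, Fri-PM→Haddad, Sat-AM→Pham, Sat-PM→Dana.
Total: 20 + 23 + 20 + 17 + 16 + 19 + 16 + 23 = £154.

£154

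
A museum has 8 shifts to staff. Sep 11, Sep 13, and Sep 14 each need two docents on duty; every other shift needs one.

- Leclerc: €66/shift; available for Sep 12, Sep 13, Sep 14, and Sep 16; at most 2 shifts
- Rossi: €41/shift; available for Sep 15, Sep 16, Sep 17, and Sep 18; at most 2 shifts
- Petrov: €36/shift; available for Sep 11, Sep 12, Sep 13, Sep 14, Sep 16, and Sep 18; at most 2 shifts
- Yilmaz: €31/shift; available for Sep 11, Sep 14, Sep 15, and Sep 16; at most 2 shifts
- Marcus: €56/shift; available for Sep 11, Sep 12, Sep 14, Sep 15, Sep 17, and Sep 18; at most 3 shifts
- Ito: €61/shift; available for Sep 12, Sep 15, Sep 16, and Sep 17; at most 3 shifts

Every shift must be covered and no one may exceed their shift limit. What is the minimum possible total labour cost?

€511

Sep 13 can only be covered by Leclerc and Petrov, so that assignment is forced.
Picking the cheapest available docent for each shift independently would cost €411, but that ignores the shift limits.
An optimal schedule: Sep 11→Yilmaz+Petrov, Sep 12→Marcus, Sep 13→Petrov+Leclerc, Sep 14→Yilmaz+Marcus, Sep 15→Marcus, Sep 16→Ito, Sep 17→Rossi, Sep 18→Rossi.
Total: 31 + 36 + 56 + 36 + 66 + 31 + 56 + 56 + 61 + 41 + 41 = €511.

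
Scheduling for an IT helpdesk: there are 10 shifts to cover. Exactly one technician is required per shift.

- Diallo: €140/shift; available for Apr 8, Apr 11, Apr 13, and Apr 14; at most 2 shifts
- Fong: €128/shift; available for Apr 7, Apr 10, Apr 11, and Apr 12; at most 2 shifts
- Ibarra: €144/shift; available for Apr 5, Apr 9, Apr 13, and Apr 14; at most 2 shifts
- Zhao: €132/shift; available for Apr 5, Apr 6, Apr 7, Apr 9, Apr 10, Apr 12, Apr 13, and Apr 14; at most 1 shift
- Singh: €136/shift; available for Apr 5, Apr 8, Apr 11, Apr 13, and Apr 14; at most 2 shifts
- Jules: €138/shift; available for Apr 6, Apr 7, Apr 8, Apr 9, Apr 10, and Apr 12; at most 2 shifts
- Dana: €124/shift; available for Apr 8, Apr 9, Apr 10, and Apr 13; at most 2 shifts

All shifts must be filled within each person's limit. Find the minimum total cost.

Picking the cheapest available technician for each shift independently would cost €1276, but that ignores the shift limits.
An optimal schedule: Apr 5→Singh, Apr 6→Zhao, Apr 7→Fong, Apr 8→Dana, Apr 9→Dana, Apr 10→Jules, Apr 11→Fong, Apr 12→Jules, Apr 13→Diallo, Apr 14→Singh.
Total: 136 + 132 + 128 + 124 + 124 + 138 + 128 + 138 + 140 + 136 = €1324.

€1324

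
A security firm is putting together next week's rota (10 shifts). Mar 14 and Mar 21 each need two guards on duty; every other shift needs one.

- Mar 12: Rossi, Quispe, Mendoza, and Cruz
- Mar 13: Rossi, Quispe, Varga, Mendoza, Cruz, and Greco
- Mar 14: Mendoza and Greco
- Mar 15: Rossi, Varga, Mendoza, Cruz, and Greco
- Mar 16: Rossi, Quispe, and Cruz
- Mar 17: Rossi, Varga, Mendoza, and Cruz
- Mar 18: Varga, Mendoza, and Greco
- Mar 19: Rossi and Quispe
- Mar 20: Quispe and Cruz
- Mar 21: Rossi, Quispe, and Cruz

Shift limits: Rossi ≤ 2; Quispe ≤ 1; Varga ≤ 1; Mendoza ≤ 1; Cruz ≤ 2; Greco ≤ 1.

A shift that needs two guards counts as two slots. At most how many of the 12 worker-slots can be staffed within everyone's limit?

Total capacity across all guards is 2+1+1+1+2+1 = 8, and 12 slots are needed, so at most 8 can be filled.
An assignment achieving 8: Mar 12→Cruz, Mar 14→Mendoza+Greco, Mar 16→Rossi, Mar 18→Varga, Mar 19→Rossi, Mar 20→Quispe, Mar 21→Cruz.
Loads: Rossi 2/2, Quispe 1/1, Varga 1/1, Mendoza 1/1, Cruz 2/2, Greco 1/1.

8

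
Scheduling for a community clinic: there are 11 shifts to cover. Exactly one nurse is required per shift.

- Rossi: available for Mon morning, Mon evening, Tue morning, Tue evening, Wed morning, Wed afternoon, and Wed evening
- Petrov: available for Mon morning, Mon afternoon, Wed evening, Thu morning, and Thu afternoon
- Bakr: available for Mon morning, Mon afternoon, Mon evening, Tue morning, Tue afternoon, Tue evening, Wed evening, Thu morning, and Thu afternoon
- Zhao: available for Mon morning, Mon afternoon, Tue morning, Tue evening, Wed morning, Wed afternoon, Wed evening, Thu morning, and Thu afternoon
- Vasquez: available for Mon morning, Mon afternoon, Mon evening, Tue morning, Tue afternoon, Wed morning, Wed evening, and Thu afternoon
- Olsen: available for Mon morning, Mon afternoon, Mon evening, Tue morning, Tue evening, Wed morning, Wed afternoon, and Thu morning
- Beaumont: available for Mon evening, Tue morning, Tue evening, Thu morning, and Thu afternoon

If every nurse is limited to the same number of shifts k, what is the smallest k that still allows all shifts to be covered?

2

With 7 nurses and 11 worker-slots to fill, someone must work at least ⌈11/7⌉ = 2 shifts, so k ≥ 2.
k = 2 works: Mon morning→Vasquez, Mon afternoon→Petrov, Mon evening→Bakr, Tue morning→Olsen, Tue afternoon→Bakr, Tue evening→Zhao, Wed morning→Rossi, Wed afternoon→Rossi, Wed evening→Petrov, Thu morning→Zhao, Thu afternoon→Vasquez.
Loads: Rossi 2, Petrov 2, Bakr 2, Zhao 2, Vasquez 2, Olsen 1, Beaumont 0 — all ≤ 2.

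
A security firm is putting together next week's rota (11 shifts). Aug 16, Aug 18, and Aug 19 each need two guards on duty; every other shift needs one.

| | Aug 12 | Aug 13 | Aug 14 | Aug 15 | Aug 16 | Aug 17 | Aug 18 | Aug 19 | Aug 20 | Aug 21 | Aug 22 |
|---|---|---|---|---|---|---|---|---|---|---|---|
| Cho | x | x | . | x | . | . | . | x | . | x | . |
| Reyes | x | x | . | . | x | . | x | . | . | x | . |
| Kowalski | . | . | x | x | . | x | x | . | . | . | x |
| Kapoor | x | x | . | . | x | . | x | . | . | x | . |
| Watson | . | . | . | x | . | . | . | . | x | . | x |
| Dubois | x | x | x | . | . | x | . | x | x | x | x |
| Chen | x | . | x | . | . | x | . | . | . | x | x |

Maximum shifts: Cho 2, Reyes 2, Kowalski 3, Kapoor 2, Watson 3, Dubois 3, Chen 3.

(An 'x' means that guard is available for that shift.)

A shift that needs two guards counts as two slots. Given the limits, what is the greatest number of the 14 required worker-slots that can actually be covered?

Total capacity across all guards is 2+2+3+2+3+3+3 = 18, and 14 slots are needed, so at most 14 can be filled.
An assignment achieving 14: Aug 12→Dubois, Aug 13→Kapoor, Aug 14→Kowalski, Aug 15→Cho, Aug 16→Reyes+Kapoor, Aug 17→Kowalski, Aug 18→Reyes+Kowalski, Aug 19→Cho+Dubois, Aug 20→Watson, Aug 21→Dubois, Aug 22→Watson.
Loads: Cho 2/2, Reyes 2/2, Kowalski 3/3, Kapoor 2/2, Watson 2/3, Dubois 3/3, Chen 0/3.

14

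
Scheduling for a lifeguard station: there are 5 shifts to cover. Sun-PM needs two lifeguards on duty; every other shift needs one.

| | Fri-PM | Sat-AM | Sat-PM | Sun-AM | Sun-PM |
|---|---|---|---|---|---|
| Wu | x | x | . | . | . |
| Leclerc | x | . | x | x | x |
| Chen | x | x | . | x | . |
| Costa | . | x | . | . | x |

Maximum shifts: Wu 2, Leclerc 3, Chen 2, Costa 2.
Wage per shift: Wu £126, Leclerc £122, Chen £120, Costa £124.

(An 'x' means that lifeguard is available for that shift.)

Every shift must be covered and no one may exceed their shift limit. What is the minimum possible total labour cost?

£730

Sat-PM can only be covered by Leclerc, so that assignment is forced.
Sun-PM can only be covered by Leclerc and Costa, so that assignment is forced.
Picking the cheapest available lifeguard for each shift independently would cost £728, but that ignores the shift limits.
An optimal schedule: Fri-PM→Leclerc, Sat-AM→Chen, Sat-PM→Leclerc, Sun-AM→Chen, Sun-PM→Leclerc+Costa.
Total: 122 + 120 + 122 + 120 + 122 + 124 = £730.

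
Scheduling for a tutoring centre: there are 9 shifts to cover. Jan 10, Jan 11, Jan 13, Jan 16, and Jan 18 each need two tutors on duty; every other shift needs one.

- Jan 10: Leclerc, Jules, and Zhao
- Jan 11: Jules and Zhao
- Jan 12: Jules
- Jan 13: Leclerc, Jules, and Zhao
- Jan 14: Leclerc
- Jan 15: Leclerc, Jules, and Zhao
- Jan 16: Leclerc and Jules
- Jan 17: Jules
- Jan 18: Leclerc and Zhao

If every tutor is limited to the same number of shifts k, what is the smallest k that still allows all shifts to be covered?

5

With 3 tutors and 14 worker-slots to fill, someone must work at least ⌈14/3⌉ = 5 shifts, so k ≥ 5.
k = 5 works: Jan 10→Leclerc+Jules, Jan 11→Jules+Zhao, Jan 12→Jules, Jan 13→Leclerc+Zhao, Jan 14→Leclerc, Jan 15→Zhao, Jan 16→Leclerc+Jules, Jan 17→Jules, Jan 18→Leclerc+Zhao.
Loads: Leclerc 5, Jules 5, Zhao 4 — all ≤ 5.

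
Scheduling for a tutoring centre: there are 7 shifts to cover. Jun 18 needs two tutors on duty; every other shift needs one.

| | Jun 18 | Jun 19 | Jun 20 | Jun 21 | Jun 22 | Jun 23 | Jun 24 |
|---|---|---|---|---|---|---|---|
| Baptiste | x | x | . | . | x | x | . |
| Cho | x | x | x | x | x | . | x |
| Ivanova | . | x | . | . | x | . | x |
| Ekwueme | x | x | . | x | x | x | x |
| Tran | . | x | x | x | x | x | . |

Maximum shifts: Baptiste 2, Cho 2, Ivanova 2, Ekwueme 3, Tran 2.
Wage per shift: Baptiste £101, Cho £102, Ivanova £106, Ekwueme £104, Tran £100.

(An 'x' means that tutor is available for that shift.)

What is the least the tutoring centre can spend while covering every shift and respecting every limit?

£814

Picking the cheapest available tutor for each shift independently would cost £805, but that ignores the shift limits.
An optimal schedule: Jun 18→Baptiste+Cho, Jun 19→Ekwueme, Jun 20→Tran, Jun 21→Tran, Jun 22→Ekwueme, Jun 23→Baptiste, Jun 24→Cho.
Total: 101 + 102 + 104 + 100 + 100 + 104 + 101 + 102 = £814.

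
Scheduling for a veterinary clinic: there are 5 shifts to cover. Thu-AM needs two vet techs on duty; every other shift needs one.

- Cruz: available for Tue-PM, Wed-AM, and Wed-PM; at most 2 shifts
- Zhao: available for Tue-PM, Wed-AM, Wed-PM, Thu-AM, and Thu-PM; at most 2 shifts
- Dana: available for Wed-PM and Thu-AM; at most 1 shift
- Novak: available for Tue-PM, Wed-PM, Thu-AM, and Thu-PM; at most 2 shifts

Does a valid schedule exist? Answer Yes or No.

One valid schedule: Tue-PM→Cruz, Wed-AM→Cruz, Wed-PM→Novak, Thu-AM→Zhao+Dana, Thu-PM→Zhao.
Loads: Cruz 2/2, Zhao 2/2, Dana 1/1, Novak 1/2 — all within limits.

Yes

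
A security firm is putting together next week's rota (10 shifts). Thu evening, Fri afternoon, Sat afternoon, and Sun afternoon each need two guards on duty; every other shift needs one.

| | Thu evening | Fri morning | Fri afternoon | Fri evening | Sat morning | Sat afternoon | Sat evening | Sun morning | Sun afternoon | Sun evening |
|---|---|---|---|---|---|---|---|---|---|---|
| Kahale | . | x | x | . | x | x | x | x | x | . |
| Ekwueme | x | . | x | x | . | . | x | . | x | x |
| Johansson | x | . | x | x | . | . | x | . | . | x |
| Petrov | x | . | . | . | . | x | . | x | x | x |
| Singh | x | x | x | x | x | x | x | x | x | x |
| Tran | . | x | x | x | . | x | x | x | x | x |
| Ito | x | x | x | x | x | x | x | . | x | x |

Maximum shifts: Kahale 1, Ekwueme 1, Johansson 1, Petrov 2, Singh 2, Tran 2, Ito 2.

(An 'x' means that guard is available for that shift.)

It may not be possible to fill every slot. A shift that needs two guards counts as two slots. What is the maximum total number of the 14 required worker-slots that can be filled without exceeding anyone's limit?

Total capacity across all guards is 1+1+1+2+2+2+2 = 11, and 14 slots are needed, so at most 11 can be filled.
An assignment achieving 11: Thu evening→Ekwueme+Johansson, Fri morning→Singh, Fri afternoon→Tran+Ito, Fri evening→Singh, Sat morning→Kahale, Sat afternoon→Petrov+Tran, Sat evening→Ito, Sun morning→Petrov.
Loads: Kahale 1/1, Ekwueme 1/1, Johansson 1/1, Petrov 2/2, Singh 2/2, Tran 2/2, Ito 2/2.

11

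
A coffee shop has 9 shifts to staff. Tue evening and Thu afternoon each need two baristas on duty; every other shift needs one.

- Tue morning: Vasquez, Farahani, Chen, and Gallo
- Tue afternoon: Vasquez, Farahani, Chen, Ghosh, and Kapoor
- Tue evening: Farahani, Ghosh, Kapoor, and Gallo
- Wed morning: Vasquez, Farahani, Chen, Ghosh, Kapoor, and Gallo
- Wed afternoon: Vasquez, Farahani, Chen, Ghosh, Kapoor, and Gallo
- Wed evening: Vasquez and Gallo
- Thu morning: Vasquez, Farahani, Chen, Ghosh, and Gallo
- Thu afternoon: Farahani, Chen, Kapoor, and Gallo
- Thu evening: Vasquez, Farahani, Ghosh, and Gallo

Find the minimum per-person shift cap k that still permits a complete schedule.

With 6 baristas and 11 worker-slots to fill, someone must work at least ⌈11/6⌉ = 2 shifts, so k ≥ 2.
k = 2 works: Tue morning→Vasquez, Tue afternoon→Farahani, Tue evening→Ghosh+Kapoor, Wed morning→Chen, Wed afternoon→Ghosh, Wed evening→Vasquez, Thu morning→Chen, Thu afternoon→Kapoor+Gallo, Thu evening→Farahani.
Loads: Vasquez 2, Farahani 2, Chen 2, Ghosh 2, Kapoor 2, Gallo 1 — all ≤ 2.

2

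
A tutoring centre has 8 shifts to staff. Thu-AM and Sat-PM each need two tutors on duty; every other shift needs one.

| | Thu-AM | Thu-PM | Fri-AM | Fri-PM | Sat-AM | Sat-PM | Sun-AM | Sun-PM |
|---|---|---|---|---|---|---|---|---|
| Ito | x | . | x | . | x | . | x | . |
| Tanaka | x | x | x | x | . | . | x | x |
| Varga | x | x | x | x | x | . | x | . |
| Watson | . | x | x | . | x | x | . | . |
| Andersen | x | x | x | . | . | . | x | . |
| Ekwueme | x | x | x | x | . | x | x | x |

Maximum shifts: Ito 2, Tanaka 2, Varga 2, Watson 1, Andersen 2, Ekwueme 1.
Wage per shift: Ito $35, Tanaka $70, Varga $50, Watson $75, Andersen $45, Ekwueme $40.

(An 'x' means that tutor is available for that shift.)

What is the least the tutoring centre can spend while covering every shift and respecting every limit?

Sat-PM can only be covered by Watson and Ekwueme, so that assignment is forced.
Picking the cheapest available tutor for each shift independently would cost $415, but that ignores the shift limits.
An optimal schedule: Thu-AM→Varga+Andersen, Thu-PM→Varga, Fri-AM→Andersen, Fri-PM→Tanaka, Sat-AM→Ito, Sat-PM→Watson+Ekwueme, Sun-AM→Ito, Sun-PM→Tanaka.
Total: 50 + 45 + 50 + 45 + 70 + 35 + 75 + 40 + 35 + 70 = $515.

$515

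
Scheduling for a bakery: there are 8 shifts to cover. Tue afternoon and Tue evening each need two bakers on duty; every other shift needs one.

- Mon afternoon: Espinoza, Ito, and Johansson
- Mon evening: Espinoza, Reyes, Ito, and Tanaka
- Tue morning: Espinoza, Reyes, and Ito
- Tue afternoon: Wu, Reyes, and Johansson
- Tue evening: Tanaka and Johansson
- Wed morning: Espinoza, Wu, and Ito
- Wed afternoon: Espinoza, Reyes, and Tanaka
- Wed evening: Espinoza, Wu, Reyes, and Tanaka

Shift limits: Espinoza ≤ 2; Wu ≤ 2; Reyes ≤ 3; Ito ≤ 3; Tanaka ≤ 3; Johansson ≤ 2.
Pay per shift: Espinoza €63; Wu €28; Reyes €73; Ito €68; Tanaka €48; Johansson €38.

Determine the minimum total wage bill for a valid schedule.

€470

Tue evening can only be covered by Tanaka and Johansson, so that assignment is forced.
Picking the cheapest available baker for each shift independently would cost €405, but that ignores the shift limits.
An optimal schedule: Mon afternoon→Espinoza, Mon evening→Ito, Tue morning→Espinoza, Tue afternoon→Wu+Johansson, Tue evening→Johansson+Tanaka, Wed morning→Wu, Wed afternoon→Tanaka, Wed evening→Tanaka.
Total: 63 + 68 + 63 + 28 + 38 + 38 + 48 + 28 + 48 + 48 = €470.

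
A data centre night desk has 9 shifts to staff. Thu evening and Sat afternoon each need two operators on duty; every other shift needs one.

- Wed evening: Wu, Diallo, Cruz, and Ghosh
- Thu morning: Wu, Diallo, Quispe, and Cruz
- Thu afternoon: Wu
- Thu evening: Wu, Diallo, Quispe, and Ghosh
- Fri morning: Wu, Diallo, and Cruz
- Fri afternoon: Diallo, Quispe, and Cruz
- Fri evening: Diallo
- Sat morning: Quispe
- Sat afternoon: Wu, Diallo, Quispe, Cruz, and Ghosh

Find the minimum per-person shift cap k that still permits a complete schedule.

With 5 operators and 11 worker-slots to fill, someone must work at least ⌈11/5⌉ = 3 shifts, so k ≥ 3.
k = 3 works: Wed evening→Wu, Thu morning→Diallo, Thu afternoon→Wu, Thu evening→Quispe+Ghosh, Fri morning→Wu, Fri afternoon→Diallo, Fri evening→Diallo, Sat morning→Quispe, Sat afternoon→Quispe+Cruz.
Loads: Wu 3, Diallo 3, Quispe 3, Cruz 1, Ghosh 1 — all ≤ 3.

3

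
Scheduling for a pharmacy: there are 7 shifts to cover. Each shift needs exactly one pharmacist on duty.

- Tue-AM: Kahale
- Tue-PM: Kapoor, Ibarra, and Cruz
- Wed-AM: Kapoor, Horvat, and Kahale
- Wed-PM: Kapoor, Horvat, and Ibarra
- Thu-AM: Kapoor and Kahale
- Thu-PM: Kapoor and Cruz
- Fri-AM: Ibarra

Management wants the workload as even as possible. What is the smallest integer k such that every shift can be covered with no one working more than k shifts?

With 5 pharmacists and 7 worker-slots to fill, someone must work at least ⌈7/5⌉ = 2 shifts, so k ≥ 2.
k = 2 works: Tue-AM→Kahale, Tue-PM→Ibarra, Wed-AM→Horvat, Wed-PM→Horvat, Thu-AM→Kapoor, Thu-PM→Kapoor, Fri-AM→Ibarra.
Loads: Kapoor 2, Horvat 2, Kahale 1, Ibarra 2, Cruz 0 — all ≤ 2.

2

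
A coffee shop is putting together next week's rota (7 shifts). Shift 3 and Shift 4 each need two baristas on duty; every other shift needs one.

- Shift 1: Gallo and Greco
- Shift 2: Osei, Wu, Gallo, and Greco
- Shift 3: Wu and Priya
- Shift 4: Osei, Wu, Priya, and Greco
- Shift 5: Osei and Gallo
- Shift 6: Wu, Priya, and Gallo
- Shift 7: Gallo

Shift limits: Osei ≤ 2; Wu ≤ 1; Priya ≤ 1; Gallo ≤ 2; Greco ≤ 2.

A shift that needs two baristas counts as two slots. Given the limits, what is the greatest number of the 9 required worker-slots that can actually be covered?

8

Total capacity across all baristas is 2+1+1+2+2 = 8, and 9 slots are needed, so at most 8 can be filled.
An assignment achieving 8: Shift 1→Gallo, Shift 2→Greco, Shift 3→Wu+Priya, Shift 4→Osei+Greco, Shift 5→Osei, Shift 7→Gallo.
Loads: Osei 2/2, Wu 1/1, Priya 1/1, Gallo 2/2, Greco 2/2.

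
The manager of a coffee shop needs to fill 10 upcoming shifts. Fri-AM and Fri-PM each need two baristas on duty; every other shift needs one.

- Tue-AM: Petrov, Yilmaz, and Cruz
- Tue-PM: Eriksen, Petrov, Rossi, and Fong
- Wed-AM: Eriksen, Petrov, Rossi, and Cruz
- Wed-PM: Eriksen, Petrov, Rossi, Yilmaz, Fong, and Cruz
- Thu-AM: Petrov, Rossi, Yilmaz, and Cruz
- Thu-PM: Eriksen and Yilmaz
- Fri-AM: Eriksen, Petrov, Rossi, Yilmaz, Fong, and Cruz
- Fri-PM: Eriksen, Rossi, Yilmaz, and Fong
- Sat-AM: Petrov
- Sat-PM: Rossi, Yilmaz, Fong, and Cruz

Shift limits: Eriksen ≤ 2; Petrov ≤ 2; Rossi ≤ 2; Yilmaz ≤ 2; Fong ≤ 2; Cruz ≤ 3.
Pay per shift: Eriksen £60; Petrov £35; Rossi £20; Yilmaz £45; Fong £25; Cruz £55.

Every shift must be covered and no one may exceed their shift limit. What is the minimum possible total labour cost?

Sat-AM can only be covered by Petrov, so that assignment is forced.
Picking the cheapest available barista for each shift independently would cost £305, but that ignores the shift limits.
An optimal schedule: Tue-AM→Petrov, Tue-PM→Rossi, Wed-AM→Rossi, Wed-PM→Cruz, Thu-AM→Yilmaz, Thu-PM→Yilmaz, Fri-AM→Fong+Cruz, Fri-PM→Fong+Eriksen, Sat-AM→Petrov, Sat-PM→Cruz.
Total: 35 + 20 + 20 + 55 + 45 + 45 + 25 + 55 + 25 + 60 + 35 + 55 = £475.

£475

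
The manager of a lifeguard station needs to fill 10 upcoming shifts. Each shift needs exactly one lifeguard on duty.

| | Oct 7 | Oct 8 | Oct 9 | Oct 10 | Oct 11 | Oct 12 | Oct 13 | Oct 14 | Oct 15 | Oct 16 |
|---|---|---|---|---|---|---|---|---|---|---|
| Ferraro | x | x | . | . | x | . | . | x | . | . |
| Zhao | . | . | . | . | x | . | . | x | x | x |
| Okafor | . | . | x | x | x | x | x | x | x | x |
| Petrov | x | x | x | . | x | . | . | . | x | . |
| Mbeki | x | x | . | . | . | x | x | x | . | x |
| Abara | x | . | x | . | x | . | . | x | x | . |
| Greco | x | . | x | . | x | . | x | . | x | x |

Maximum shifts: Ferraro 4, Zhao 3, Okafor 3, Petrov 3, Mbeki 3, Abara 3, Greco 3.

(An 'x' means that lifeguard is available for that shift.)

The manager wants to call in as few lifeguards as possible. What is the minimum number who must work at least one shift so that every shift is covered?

10 slots to fill and no one can take more than 4, so at least ⌈10/4⌉ = 3 lifeguards are needed.
Ferraro, Okafor, and Mbeki alone can cover everything: Oct 7→Ferraro, Oct 8→Ferraro, Oct 9→Okafor, Oct 10→Okafor, Oct 11→Ferraro, Oct 12→Mbeki, Oct 13→Mbeki, Oct 14→Ferraro, Oct 15→Okafor, Oct 16→Mbeki.

3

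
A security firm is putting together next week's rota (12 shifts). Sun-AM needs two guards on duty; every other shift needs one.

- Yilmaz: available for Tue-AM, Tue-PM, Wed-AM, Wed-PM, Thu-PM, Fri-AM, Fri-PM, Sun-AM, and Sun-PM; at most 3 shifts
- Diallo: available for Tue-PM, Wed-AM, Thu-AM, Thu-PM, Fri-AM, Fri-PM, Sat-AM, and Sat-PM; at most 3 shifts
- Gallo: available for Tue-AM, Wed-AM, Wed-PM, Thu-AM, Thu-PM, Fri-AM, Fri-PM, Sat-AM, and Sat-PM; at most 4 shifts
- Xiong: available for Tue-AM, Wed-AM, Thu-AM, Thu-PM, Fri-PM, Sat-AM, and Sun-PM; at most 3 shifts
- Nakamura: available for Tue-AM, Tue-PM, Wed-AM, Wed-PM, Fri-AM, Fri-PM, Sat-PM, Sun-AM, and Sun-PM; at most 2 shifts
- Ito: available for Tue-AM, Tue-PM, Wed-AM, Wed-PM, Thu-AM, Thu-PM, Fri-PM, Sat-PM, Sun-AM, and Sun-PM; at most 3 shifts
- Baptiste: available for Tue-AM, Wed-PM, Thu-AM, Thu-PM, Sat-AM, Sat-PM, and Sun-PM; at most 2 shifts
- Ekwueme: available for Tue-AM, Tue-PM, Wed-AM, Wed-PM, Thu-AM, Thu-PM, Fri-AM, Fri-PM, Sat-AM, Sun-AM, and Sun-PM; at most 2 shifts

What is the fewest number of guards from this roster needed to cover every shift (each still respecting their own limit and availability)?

13 slots to fill and no one can take more than 4, so at least ⌈13/4⌉ = 4 guards are needed.
Yilmaz, Diallo, Gallo, and Ito alone can cover everything: Tue-AM→Yilmaz, Tue-PM→Diallo, Wed-AM→Gallo, Wed-PM→Gallo, Thu-AM→Diallo, Thu-PM→Ito, Fri-AM→Gallo, Fri-PM→Ito, Sat-AM→Diallo, Sat-PM→Gallo, Sun-AM→Yilmaz+Ito, Sun-PM→Yilmaz.

4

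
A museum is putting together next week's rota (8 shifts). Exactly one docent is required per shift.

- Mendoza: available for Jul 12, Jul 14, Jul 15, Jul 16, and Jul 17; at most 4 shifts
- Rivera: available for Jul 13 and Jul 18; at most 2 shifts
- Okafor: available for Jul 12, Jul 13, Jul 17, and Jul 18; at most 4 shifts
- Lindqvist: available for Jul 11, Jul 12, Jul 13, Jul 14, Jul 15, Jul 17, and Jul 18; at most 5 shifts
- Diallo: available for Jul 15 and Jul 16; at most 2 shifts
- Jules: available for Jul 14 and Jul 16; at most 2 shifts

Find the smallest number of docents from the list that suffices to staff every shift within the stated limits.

2

8 slots to fill and no one can take more than 5, so at least ⌈8/5⌉ = 2 docents are needed.
Mendoza and Lindqvist alone can cover everything: Jul 11→Lindqvist, Jul 12→Mendoza, Jul 13→Lindqvist, Jul 14→Mendoza, Jul 15→Mendoza, Jul 16→Mendoza, Jul 17→Lindqvist, Jul 18→Lindqvist.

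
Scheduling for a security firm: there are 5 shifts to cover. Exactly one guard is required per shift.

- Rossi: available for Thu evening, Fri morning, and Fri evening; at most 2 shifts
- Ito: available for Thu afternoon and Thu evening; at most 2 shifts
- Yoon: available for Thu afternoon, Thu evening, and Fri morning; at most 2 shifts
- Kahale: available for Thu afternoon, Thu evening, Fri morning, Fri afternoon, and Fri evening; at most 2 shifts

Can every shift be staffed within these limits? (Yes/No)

Fri afternoon can only be covered by Kahale, so that assignment is forced.
One valid schedule: Thu afternoon→Ito, Thu evening→Ito, Fri morning→Rossi, Fri afternoon→Kahale, Fri evening→Rossi.
Loads: Rossi 2/2, Ito 2/2, Yoon 0/2, Kahale 1/2 — all within limits.

Yes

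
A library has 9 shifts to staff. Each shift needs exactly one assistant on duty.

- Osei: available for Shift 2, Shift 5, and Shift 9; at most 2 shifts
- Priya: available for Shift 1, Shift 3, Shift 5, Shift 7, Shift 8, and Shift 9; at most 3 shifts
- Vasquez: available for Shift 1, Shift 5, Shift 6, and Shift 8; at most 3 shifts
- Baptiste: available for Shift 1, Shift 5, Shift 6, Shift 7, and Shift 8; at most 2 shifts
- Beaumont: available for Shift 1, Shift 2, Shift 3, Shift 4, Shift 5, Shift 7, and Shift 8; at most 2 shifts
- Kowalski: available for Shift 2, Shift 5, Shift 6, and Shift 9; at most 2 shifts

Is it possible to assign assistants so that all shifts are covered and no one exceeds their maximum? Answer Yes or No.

Yes

Shift 4 can only be covered by Beaumont, so that assignment is forced.
One valid schedule: Shift 1→Priya, Shift 2→Osei, Shift 3→Priya, Shift 4→Beaumont, Shift 5→Vasquez, Shift 6→Vasquez, Shift 7→Priya, Shift 8→Vasquez, Shift 9→Osei.
Loads: Osei 2/2, Priya 3/3, Vasquez 3/3, Baptiste 0/2, Beaumont 1/2, Kowalski 0/2 — all within limits.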